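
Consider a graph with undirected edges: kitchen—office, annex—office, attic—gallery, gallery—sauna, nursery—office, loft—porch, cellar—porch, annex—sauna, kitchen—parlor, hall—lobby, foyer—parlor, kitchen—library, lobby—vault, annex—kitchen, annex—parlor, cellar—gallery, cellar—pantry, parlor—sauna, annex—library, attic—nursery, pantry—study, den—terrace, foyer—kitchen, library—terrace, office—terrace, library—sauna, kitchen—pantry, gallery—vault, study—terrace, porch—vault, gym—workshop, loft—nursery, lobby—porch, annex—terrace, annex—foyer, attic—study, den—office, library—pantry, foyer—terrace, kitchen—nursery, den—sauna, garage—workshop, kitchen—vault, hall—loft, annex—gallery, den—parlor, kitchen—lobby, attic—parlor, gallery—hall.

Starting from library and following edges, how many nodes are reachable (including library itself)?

20

BFS from library visits: library, annex, kitchen, pantry, sauna, terrace, foyer, gallery, office, parlor, lobby, nursery, vault, cellar, study, den, attic, hall, porch, loft
Reachable nodes: 20 of 23 total.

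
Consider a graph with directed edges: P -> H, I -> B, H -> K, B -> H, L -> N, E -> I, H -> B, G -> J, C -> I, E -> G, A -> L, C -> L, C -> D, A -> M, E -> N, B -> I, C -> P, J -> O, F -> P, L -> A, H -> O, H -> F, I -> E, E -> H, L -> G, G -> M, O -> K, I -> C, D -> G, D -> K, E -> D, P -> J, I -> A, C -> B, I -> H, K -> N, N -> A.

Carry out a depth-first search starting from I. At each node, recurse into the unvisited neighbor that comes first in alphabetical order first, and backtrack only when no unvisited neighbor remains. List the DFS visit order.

I → A → L → G → J → O → K → N → M → B → H → F → P → C → D → E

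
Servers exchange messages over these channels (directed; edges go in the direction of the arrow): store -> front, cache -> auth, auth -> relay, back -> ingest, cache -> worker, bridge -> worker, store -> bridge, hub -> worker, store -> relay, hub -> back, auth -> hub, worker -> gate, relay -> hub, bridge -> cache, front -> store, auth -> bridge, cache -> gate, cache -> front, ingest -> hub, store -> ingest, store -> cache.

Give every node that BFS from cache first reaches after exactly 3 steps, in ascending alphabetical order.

back, ingest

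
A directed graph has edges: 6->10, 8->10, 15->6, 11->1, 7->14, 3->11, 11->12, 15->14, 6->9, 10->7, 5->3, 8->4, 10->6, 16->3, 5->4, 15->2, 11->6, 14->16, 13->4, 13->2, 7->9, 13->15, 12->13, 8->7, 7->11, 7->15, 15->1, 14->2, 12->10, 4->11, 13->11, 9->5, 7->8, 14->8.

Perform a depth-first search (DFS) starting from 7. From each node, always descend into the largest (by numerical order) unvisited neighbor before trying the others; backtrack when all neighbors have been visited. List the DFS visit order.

Visit 7
7 → 15
15 → 14
14 → 16
16 → 3
3 → 11
11 → 12
12 → 13
13 → 4
13 → 2
12 → 10
10 → 6
6 → 9
9 → 5
11 → 1
14 → 8

7 15 14 16 3 11 12 13 4 2 10 6 9 5 1 8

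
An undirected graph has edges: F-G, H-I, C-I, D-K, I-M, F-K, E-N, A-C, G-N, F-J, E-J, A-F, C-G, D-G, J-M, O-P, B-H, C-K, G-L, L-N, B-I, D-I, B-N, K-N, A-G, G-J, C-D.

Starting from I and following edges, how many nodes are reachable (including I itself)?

14

BFS from I visits: I, M, H, D, C, B, J, K, G, A, N, F, E, L
Reachable nodes: 14 of 16 total.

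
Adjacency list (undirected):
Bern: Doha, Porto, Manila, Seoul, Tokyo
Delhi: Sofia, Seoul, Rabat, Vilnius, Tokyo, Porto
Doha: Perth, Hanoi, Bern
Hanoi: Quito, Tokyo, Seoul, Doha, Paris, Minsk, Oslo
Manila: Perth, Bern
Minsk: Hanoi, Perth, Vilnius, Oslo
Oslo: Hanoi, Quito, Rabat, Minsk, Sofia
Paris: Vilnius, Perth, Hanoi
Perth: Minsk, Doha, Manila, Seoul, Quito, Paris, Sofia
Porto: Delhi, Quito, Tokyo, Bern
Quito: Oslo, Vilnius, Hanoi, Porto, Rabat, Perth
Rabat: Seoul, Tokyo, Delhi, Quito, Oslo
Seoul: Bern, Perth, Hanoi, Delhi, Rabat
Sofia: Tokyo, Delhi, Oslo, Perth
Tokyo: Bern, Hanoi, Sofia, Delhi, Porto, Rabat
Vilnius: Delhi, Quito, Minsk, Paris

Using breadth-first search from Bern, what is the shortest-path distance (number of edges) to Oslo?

Level 0: Bern
Level 1: Doha, Manila, Porto, Seoul, Tokyo
Level 2: Delhi, Hanoi, Perth, Quito, Rabat, Sofia
Level 3: Minsk, Oslo, Paris, Vilnius
Oslo first appears at level 3.

3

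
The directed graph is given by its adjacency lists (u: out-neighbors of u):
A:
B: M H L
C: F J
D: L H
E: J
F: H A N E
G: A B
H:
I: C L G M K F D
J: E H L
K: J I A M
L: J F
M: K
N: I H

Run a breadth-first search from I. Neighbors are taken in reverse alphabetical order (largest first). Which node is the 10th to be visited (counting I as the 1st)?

Visit I; enqueue M, L, K, G, F, D, C → queue [M, L, K, G, F, D, C]
Visit M → queue [L, K, G, F, D, C]
Visit L; enqueue J → queue [K, G, F, D, C, J]
Visit K; enqueue A → queue [G, F, D, C, J, A]
Visit G; enqueue B → queue [F, D, C, J, A, B]
Visit F; enqueue N, H, E → queue [D, C, J, A, B, N, H, E]
Visit D → queue [C, J, A, B, N, H, E]
Visit C → queue [J, A, B, N, H, E]
Visit J → queue [A, B, N, H, E]
Visit A → queue [B, N, H, E]
Visit B → queue [N, H, E]
Visit N → queue [H, E]
Visit H → queue [E]
Visit E → queue []

Visit order: I, M, L, K, G, F, D, C, J, A, B, N, H, E

A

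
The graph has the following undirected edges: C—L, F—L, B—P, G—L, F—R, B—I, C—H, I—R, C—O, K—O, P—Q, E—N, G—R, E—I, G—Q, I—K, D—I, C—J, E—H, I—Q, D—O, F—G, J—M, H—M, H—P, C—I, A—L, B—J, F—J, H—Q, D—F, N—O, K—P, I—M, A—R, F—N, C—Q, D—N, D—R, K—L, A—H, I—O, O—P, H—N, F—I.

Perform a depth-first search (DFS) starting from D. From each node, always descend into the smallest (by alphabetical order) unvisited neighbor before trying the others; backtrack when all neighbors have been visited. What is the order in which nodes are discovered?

D -> F -> G -> L -> A -> H -> C -> I -> B -> J -> M -> P -> K -> O -> N -> E -> Q -> R

Visit D
D → F
F → G
G → L
L → A
A → H
H → C
C → I
I → B
B → J
J → M
B → P
P → K
K → O
O → N
N → E
P → Q
I → R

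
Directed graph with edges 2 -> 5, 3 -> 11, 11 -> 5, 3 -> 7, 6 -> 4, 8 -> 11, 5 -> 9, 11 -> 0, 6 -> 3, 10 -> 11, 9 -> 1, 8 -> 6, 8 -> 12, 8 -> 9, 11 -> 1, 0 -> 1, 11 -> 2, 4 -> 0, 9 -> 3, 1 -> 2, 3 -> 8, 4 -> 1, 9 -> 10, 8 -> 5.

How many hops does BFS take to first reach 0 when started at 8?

2

Level 0: 8
Level 1: 5, 6, 9, 11, 12
Level 2: 0, 1, 2, 3, 4, 10
Level 3: 7
0 first appears at level 2.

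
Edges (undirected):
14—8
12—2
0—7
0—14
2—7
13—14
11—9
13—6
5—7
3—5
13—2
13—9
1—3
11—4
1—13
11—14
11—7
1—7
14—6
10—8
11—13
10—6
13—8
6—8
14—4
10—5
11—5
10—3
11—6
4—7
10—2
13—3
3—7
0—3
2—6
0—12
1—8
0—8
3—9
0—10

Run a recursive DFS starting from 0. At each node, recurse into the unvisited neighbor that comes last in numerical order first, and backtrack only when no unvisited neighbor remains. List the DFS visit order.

Visit 0
0 → 14
14 → 13
13 → 11
11 → 9
9 → 3
3 → 10
10 → 8
8 → 6
6 → 2
2 → 12
2 → 7
7 → 5
7 → 4
7 → 1

0, 14, 13, 11, 9, 3, 10, 8, 6, 2, 12, 7, 5, 4, 1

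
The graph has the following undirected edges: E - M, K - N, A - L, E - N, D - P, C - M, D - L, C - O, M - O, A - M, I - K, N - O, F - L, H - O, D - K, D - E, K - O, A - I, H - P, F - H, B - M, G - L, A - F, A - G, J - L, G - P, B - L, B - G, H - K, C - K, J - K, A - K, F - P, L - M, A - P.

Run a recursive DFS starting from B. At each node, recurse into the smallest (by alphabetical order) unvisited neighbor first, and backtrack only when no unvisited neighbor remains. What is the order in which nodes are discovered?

B G A F H K C M E D L J P N O I

Visit B
B → G
G → A
A → F
F → H
H → K
K → C
C → M
M → E
E → D
D → L
L → J
D → P
E → N
N → O
K → I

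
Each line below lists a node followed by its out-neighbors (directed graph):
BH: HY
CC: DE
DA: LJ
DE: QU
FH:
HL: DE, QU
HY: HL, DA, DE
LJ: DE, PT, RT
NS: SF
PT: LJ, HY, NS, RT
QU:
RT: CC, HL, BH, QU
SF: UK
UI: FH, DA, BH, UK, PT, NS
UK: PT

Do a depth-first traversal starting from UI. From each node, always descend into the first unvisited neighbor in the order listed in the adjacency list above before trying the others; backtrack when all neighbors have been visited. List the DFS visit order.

UI -> FH -> DA -> LJ -> DE -> QU -> PT -> HY -> HL -> NS -> SF -> UK -> RT -> CC -> BH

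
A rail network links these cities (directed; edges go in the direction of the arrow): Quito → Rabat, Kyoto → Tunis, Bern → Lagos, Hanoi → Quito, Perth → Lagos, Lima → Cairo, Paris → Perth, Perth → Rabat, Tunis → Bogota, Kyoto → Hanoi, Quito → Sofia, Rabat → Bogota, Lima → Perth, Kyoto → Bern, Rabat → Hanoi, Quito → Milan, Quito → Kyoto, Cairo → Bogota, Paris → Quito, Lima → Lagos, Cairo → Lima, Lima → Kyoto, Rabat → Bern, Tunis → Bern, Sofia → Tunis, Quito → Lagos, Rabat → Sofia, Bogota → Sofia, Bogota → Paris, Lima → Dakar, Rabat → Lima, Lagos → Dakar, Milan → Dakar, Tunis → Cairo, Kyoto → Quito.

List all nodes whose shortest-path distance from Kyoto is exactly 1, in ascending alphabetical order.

Level 0: Kyoto
Level 1: Bern, Hanoi, Quito, Tunis
Level 2: Bogota, Cairo, Lagos, Milan, Rabat, Sofia
Level 3: Dakar, Lima, Paris
Level 4: Perth

Bern, Hanoi, Quito, Tunis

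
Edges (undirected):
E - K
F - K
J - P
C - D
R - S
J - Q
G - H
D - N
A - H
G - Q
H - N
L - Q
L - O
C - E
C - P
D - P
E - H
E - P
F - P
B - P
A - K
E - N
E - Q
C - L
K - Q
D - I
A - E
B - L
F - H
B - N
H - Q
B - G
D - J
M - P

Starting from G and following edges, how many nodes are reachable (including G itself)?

17

BFS from G visits: G, Q, H, B, L, K, J, E, N, F, A, P, O, C, D, M, I
Reachable nodes: 17 of 19 total.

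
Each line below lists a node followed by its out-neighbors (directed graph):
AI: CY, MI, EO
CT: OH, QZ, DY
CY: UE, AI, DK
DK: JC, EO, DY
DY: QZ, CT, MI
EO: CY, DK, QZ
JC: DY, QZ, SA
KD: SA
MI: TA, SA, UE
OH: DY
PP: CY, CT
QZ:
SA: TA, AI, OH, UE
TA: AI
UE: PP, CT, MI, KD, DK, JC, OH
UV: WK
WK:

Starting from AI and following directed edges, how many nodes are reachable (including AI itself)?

BFS from AI visits: AI, CY, EO, MI, DK, UE, QZ, SA, TA, DY, JC, CT, KD, OH, PP
Reachable nodes: 15 of 17 total.

15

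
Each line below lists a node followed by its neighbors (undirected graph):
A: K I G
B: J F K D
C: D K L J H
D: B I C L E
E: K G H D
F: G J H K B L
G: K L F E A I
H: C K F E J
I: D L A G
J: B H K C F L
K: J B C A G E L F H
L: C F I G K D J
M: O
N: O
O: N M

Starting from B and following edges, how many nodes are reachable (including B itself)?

12

BFS from B visits: B, K, J, F, D, L, H, G, E, C, A, I
Reachable nodes: 12 of 15 total.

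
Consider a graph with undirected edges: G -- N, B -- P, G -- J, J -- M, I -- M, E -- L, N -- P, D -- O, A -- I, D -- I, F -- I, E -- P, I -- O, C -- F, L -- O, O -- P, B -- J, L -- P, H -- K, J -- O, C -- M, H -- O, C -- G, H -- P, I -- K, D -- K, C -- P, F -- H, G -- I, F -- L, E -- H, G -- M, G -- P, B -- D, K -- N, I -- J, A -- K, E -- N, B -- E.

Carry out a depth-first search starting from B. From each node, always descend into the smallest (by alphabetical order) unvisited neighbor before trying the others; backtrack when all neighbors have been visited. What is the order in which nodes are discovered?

B, D, I, A, K, H, E, L, F, C, G, J, M, O, P, N

Visit B
B → D
D → I
I → A
A → K
K → H
H → E
E → L
L → F
F → C
C → G
G → J
J → M
J → O
O → P
P → N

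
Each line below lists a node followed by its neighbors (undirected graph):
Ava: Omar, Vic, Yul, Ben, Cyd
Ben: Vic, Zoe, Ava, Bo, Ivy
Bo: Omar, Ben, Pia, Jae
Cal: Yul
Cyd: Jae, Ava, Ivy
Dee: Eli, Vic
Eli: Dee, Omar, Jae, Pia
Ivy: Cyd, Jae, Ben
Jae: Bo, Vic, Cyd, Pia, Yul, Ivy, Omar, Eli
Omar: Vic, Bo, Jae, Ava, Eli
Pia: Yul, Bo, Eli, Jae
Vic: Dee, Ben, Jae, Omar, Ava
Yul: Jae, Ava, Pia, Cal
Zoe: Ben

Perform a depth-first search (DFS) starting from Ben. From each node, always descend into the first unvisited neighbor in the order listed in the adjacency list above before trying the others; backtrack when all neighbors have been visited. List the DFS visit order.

Ben, Vic, Dee, Eli, Omar, Bo, Pia, Yul, Jae, Cyd, Ava, Ivy, Cal, Zoe

Visit Ben
Ben → Vic
Vic → Dee
Dee → Eli
Eli → Omar
Omar → Bo
Bo → Pia
Pia → Yul
Yul → Jae
Jae → Cyd
Cyd → Ava
Cyd → Ivy
Yul → Cal
Ben → Zoe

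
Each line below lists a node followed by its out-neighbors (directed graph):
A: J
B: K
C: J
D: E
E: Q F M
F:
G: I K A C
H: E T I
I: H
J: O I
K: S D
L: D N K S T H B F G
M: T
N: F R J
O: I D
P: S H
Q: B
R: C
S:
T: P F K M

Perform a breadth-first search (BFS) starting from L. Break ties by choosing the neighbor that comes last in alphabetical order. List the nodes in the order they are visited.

L T S N K H G F D B P M R J I E C A O Q

Visit L; enqueue T, S, N, K, H, G, F, D, B → queue [T, S, N, K, H, G, F, D, B]
Visit T; enqueue P, M → queue [S, N, K, H, G, F, D, B, P, M]
Visit S → queue [N, K, H, G, F, D, B, P, M]
Visit N; enqueue R, J → queue [K, H, G, F, D, B, P, M, R, J]
Visit K → queue [H, G, F, D, B, P, M, R, J]
Visit H; enqueue I, E → queue [G, F, D, B, P, M, R, J, I, E]
Visit G; enqueue C, A → queue [F, D, B, P, M, R, J, I, E, C, A]
Visit F → queue [D, B, P, M, R, J, I, E, C, A]
Visit D → queue [B, P, M, R, J, I, E, C, A]
Visit B → queue [P, M, R, J, I, E, C, A]
Visit P → queue [M, R, J, I, E, C, A]
Visit M → queue [R, J, I, E, C, A]
Visit R → queue [J, I, E, C, A]
Visit J; enqueue O → queue [I, E, C, A, O]
Visit I → queue [E, C, A, O]
Visit E; enqueue Q → queue [C, A, O, Q]
Visit C → queue [A, O, Q]
Visit A → queue [O, Q]
Visit O → queue [Q]
Visit Q → queue []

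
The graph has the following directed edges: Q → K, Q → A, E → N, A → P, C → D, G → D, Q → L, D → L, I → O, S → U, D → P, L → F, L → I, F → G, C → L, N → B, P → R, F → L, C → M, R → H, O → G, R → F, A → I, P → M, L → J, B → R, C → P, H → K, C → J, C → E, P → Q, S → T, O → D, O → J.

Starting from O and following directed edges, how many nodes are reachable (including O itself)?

14

BFS from O visits: O, J, G, D, P, L, R, Q, M, I, F, H, K, A
Reachable nodes: 14 of 21 total.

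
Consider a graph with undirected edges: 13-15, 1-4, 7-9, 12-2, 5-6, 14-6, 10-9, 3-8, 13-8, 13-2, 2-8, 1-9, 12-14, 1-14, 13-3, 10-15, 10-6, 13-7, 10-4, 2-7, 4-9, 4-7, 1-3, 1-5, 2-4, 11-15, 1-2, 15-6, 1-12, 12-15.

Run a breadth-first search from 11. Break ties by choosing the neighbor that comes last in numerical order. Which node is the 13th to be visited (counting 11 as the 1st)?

Visit 11; enqueue 15 → queue [15]
Visit 15; enqueue 13, 12, 10, 6 → queue [13, 12, 10, 6]
Visit 13; enqueue 8, 7, 3, 2 → queue [12, 10, 6, 8, 7, 3, 2]
Visit 12; enqueue 14, 1 → queue [10, 6, 8, 7, 3, 2, 14, 1]
Visit 10; enqueue 9, 4 → queue [6, 8, 7, 3, 2, 14, 1, 9, 4]
Visit 6; enqueue 5 → queue [8, 7, 3, 2, 14, 1, 9, 4, 5]
Visit 8 → queue [7, 3, 2, 14, 1, 9, 4, 5]
Visit 7 → queue [3, 2, 14, 1, 9, 4, 5]
Visit 3 → queue [2, 14, 1, 9, 4, 5]
Visit 2 → queue [14, 1, 9, 4, 5]
Visit 14 → queue [1, 9, 4, 5]
Visit 1 → queue [9, 4, 5]
Visit 9 → queue [4, 5]
Visit 4 → queue [5]
Visit 5 → queue []

Visit order: 11, 15, 13, 12, 10, 6, 8, 7, 3, 2, 14, 1, 9, 4, 5

9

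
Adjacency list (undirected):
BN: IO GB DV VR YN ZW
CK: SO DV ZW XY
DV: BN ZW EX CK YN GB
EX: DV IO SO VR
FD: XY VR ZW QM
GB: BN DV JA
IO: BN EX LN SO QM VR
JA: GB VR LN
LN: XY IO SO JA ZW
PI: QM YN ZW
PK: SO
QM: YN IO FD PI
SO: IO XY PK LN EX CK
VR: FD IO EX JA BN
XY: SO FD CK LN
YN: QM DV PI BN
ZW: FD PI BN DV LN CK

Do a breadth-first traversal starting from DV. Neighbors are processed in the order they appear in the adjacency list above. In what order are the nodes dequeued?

Visit DV; enqueue BN, ZW, EX, CK, YN, GB → queue [BN, ZW, EX, CK, YN, GB]
Visit BN; enqueue IO, VR → queue [ZW, EX, CK, YN, GB, IO, VR]
Visit ZW; enqueue FD, PI, LN → queue [EX, CK, YN, GB, IO, VR, FD, PI, LN]
Visit EX; enqueue SO → queue [CK, YN, GB, IO, VR, FD, PI, LN, SO]
Visit CK; enqueue XY → queue [YN, GB, IO, VR, FD, PI, LN, SO, XY]
Visit YN; enqueue QM → queue [GB, IO, VR, FD, PI, LN, SO, XY, QM]
Visit GB; enqueue JA → queue [IO, VR, FD, PI, LN, SO, XY, QM, JA]
Visit IO → queue [VR, FD, PI, LN, SO, XY, QM, JA]
Visit VR → queue [FD, PI, LN, SO, XY, QM, JA]
Visit FD → queue [PI, LN, SO, XY, QM, JA]
Visit PI → queue [LN, SO, XY, QM, JA]
Visit LN → queue [SO, XY, QM, JA]
Visit SO; enqueue PK → queue [XY, QM, JA, PK]
Visit XY → queue [QM, JA, PK]
Visit QM → queue [JA, PK]
Visit JA → queue [PK]
Visit PK → queue []

DV, BN, ZW, EX, CK, YN, GB, IO, VR, FD, PI, LN, SO, XY, QM, JA, PK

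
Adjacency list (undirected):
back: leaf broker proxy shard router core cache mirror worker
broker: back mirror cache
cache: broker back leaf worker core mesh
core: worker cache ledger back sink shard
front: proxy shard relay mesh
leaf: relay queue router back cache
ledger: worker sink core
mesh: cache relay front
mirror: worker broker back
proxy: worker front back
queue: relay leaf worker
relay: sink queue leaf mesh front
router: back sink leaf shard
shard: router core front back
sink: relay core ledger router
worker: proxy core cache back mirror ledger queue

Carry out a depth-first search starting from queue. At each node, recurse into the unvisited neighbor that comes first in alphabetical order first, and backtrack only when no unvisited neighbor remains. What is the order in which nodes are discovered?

Visit queue
queue → leaf
leaf → back
back → broker
broker → cache
cache → core
core → ledger
ledger → sink
sink → relay
relay → front
front → mesh
front → proxy
proxy → worker
worker → mirror
front → shard
shard → router

queue, leaf, back, broker, cache, core, ledger, sink, relay, front, mesh, proxy, worker, mirror, shard, router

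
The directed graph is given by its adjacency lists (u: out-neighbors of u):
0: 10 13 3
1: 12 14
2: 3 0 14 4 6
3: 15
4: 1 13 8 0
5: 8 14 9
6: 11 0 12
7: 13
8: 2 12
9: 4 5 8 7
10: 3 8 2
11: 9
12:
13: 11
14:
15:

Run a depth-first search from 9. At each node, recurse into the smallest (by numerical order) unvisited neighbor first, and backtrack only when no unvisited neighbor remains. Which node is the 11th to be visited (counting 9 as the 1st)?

14

Visit 9
9 → 4
4 → 0
0 → 3
3 → 15
0 → 10
10 → 2
2 → 6
6 → 11
6 → 12
2 → 14
10 → 8
0 → 13
4 → 1
9 → 5
9 → 7

Visit order: 9, 4, 0, 3, 15, 10, 2, 6, 11, 12, 14, 8, 13, 1, 5, 7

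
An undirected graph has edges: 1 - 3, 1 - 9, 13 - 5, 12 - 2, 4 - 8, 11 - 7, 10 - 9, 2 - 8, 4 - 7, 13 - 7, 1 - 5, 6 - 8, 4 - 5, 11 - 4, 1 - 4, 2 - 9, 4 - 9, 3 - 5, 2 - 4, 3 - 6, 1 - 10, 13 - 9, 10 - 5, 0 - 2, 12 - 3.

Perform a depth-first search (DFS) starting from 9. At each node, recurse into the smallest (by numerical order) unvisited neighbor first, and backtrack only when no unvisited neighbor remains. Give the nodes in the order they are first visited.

Visit 9
9 → 1
1 → 3
3 → 5
5 → 4
4 → 2
2 → 0
2 → 8
8 → 6
2 → 12
4 → 7
7 → 11
7 → 13
5 → 10

9, 1, 3, 5, 4, 2, 0, 8, 6, 12, 7, 11, 13, 10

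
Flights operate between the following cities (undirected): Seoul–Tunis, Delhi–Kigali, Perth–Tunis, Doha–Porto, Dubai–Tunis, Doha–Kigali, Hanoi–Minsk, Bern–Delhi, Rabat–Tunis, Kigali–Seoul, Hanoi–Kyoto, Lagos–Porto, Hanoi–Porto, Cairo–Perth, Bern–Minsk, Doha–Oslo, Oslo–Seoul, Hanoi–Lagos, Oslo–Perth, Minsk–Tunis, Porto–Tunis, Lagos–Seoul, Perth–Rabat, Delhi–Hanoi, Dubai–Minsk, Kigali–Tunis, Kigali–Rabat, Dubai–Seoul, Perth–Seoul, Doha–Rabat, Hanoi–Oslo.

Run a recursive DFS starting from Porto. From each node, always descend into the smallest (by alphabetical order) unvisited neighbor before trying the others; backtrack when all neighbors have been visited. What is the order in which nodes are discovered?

Visit Porto
Porto → Doha
Doha → Kigali
Kigali → Delhi
Delhi → Bern
Bern → Minsk
Minsk → Dubai
Dubai → Seoul
Seoul → Lagos
Lagos → Hanoi
Hanoi → Kyoto
Hanoi → Oslo
Oslo → Perth
Perth → Cairo
Perth → Rabat
Rabat → Tunis

Porto, Doha, Kigali, Delhi, Bern, Minsk, Dubai, Seoul, Lagos, Hanoi, Kyoto, Oslo, Perth, Cairo, Rabat, Tunis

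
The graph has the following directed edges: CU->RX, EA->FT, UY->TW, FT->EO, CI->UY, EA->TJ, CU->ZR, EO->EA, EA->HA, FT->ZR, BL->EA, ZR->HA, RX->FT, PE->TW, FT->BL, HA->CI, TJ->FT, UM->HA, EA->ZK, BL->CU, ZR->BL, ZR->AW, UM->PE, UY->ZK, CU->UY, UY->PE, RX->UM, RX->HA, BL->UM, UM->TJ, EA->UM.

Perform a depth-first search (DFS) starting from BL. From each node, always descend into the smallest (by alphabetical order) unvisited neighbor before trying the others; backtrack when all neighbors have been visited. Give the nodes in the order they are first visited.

BL -> CU -> RX -> FT -> EO -> EA -> HA -> CI -> UY -> PE -> TW -> ZK -> TJ -> UM -> ZR -> AW

Visit BL
BL → CU
CU → RX
RX → FT
FT → EO
EO → EA
EA → HA
HA → CI
CI → UY
UY → PE
PE → TW
UY → ZK
EA → TJ
EA → UM
FT → ZR
ZR → AW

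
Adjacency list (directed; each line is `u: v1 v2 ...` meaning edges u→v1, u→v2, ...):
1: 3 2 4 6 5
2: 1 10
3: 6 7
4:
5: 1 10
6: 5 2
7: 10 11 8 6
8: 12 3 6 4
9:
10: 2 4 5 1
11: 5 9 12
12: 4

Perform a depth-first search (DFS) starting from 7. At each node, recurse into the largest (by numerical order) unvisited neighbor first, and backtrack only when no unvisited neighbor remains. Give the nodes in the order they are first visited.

Visit 7
7 → 11
11 → 12
12 → 4
11 → 9
11 → 5
5 → 10
10 → 2
2 → 1
1 → 6
1 → 3
7 → 8

7, 11, 12, 4, 9, 5, 10, 2, 1, 6, 3, 8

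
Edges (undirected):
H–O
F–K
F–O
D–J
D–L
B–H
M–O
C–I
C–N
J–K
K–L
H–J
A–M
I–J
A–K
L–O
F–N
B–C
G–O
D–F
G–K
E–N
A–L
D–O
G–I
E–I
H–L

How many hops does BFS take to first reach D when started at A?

2

Level 0: A
Level 1: K, L, M
Level 2: D, F, G, H, J, O
Level 3: B, I, N
Level 4: C, E
D first appears at level 2.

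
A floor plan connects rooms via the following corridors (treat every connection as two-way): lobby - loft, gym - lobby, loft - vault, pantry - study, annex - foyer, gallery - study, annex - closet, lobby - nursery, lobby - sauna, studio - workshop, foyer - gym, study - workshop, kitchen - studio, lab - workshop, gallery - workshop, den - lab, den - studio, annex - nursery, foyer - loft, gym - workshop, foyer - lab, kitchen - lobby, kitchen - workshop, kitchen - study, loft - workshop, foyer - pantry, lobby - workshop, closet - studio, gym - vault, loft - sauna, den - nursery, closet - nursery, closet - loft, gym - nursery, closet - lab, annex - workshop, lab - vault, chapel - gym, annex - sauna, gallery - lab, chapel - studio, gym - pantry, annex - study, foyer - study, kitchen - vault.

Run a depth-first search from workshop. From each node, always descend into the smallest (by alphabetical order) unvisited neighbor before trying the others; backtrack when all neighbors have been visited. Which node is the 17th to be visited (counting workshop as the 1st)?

sauna

Visit workshop
workshop → annex
annex → closet
closet → lab
lab → den
den → nursery
nursery → gym
gym → chapel
chapel → studio
studio → kitchen
kitchen → lobby
lobby → loft
loft → foyer
foyer → pantry
pantry → study
study → gallery
loft → sauna
loft → vault

Visit order: workshop, annex, closet, lab, den, nursery, gym, chapel, studio, kitchen, lobby, loft, foyer, pantry, study, gallery, sauna, vault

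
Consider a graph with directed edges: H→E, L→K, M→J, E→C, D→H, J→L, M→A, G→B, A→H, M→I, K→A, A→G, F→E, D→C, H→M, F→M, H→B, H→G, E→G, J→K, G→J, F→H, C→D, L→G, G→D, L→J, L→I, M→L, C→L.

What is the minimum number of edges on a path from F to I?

Level 0: F
Level 1: E, H, M
Level 2: A, B, C, G, I, J, L
Level 3: D, K
I first appears at level 2.

2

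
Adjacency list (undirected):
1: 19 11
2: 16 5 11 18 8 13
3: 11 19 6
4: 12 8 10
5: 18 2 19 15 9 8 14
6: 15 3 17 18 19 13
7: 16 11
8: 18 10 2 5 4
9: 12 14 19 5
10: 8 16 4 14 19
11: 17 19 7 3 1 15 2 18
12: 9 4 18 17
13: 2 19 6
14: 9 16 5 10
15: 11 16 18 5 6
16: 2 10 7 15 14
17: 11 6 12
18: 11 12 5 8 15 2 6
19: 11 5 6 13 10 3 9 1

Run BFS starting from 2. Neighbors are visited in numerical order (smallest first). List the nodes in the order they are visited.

Visit 2; enqueue 5, 8, 11, 13, 16, 18 → queue [5, 8, 11, 13, 16, 18]
Visit 5; enqueue 9, 14, 15, 19 → queue [8, 11, 13, 16, 18, 9, 14, 15, 19]
Visit 8; enqueue 4, 10 → queue [11, 13, 16, 18, 9, 14, 15, 19, 4, 10]
Visit 11; enqueue 1, 3, 7, 17 → queue [13, 16, 18, 9, 14, 15, 19, 4, 10, 1, 3, 7, 17]
Visit 13; enqueue 6 → queue [16, 18, 9, 14, 15, 19, 4, 10, 1, 3, 7, 17, 6]
Visit 16 → queue [18, 9, 14, 15, 19, 4, 10, 1, 3, 7, 17, 6]
Visit 18; enqueue 12 → queue [9, 14, 15, 19, 4, 10, 1, 3, 7, 17, 6, 12]
Visit 9 → queue [14, 15, 19, 4, 10, 1, 3, 7, 17, 6, 12]
Visit 14 → queue [15, 19, 4, 10, 1, 3, 7, 17, 6, 12]
Visit 15 → queue [19, 4, 10, 1, 3, 7, 17, 6, 12]
Visit 19 → queue [4, 10, 1, 3, 7, 17, 6, 12]
Visit 4 → queue [10, 1, 3, 7, 17, 6, 12]
Visit 10 → queue [1, 3, 7, 17, 6, 12]
Visit 1 → queue [3, 7, 17, 6, 12]
Visit 3 → queue [7, 17, 6, 12]
Visit 7 → queue [17, 6, 12]
Visit 17 → queue [6, 12]
Visit 6 → queue [12]
Visit 12 → queue []

2 -> 5 -> 8 -> 11 -> 13 -> 16 -> 18 -> 9 -> 14 -> 15 -> 19 -> 4 -> 10 -> 1 -> 3 -> 7 -> 17 -> 6 -> 12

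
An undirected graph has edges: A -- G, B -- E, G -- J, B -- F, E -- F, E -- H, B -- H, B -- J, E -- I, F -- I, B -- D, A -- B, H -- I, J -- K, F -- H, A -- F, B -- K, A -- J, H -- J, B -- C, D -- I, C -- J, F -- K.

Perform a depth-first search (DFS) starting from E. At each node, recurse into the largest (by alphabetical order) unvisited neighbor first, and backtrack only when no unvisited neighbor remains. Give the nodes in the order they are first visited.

E → I → H → J → K → F → B → D → C → A → G

Visit E
E → I
I → H
H → J
J → K
K → F
F → B
B → D
B → C
B → A
A → G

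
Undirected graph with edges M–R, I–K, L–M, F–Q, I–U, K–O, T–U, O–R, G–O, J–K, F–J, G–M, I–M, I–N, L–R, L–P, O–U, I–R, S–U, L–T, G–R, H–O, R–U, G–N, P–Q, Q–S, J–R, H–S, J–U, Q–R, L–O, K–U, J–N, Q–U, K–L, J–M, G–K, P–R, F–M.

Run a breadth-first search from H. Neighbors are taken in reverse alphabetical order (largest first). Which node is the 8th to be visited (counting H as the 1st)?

Visit H; enqueue S, O → queue [S, O]
Visit S; enqueue U, Q → queue [O, U, Q]
Visit O; enqueue R, L, K, G → queue [U, Q, R, L, K, G]
Visit U; enqueue T, J, I → queue [Q, R, L, K, G, T, J, I]
Visit Q; enqueue P, F → queue [R, L, K, G, T, J, I, P, F]
Visit R; enqueue M → queue [L, K, G, T, J, I, P, F, M]
Visit L → queue [K, G, T, J, I, P, F, M]
Visit K → queue [G, T, J, I, P, F, M]
Visit G; enqueue N → queue [T, J, I, P, F, M, N]
Visit T → queue [J, I, P, F, M, N]
Visit J → queue [I, P, F, M, N]
Visit I → queue [P, F, M, N]
Visit P → queue [F, M, N]
Visit F → queue [M, N]
Visit M → queue [N]
Visit N → queue []

Visit order: H, S, O, U, Q, R, L, K, G, T, J, I, P, F, M, N

K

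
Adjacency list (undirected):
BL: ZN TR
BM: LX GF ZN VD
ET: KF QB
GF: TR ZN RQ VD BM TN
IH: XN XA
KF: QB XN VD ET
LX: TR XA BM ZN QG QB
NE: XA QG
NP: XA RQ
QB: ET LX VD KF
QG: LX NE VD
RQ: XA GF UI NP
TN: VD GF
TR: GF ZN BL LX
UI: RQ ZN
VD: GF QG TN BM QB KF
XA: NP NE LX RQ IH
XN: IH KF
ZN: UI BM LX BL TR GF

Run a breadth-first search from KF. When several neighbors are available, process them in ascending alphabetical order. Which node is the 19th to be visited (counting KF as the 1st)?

UI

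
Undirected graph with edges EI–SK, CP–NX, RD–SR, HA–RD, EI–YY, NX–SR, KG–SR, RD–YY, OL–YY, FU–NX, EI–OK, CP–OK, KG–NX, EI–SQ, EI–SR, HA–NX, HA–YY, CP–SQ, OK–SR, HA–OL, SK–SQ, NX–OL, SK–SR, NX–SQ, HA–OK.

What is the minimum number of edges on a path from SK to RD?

Level 0: SK
Level 1: EI, SQ, SR
Level 2: CP, KG, NX, OK, RD, YY
Level 3: FU, HA, OL
RD first appears at level 2.

2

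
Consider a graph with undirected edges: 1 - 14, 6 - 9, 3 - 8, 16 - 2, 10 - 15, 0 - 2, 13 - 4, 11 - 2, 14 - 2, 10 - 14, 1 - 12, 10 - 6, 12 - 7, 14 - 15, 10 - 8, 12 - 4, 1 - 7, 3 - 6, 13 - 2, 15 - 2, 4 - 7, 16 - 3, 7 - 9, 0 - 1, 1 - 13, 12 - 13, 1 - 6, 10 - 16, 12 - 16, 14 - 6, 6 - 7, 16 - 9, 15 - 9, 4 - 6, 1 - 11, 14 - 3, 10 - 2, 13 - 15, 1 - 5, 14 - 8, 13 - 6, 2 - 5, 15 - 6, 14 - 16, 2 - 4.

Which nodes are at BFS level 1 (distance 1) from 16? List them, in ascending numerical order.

2, 3, 9, 10, 12, 14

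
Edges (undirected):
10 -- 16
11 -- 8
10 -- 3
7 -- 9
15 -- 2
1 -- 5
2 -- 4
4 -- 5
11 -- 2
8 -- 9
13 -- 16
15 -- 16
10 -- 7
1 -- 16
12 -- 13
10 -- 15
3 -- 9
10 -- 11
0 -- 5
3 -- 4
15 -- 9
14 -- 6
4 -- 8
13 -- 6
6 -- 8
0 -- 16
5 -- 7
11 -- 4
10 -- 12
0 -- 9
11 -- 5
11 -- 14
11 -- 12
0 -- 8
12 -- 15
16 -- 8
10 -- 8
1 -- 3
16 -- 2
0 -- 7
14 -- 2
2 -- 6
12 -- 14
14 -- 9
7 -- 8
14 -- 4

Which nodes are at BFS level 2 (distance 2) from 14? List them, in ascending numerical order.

0, 3, 5, 7, 8, 10, 13, 15, 16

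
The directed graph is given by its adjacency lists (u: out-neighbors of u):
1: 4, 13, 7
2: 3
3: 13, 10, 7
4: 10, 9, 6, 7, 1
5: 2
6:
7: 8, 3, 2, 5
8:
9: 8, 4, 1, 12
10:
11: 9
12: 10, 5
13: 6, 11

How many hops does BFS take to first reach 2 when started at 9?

Level 0: 9
Level 1: 1, 4, 8, 12
Level 2: 5, 6, 7, 10, 13
Level 3: 2, 3, 11
2 first appears at level 3.

3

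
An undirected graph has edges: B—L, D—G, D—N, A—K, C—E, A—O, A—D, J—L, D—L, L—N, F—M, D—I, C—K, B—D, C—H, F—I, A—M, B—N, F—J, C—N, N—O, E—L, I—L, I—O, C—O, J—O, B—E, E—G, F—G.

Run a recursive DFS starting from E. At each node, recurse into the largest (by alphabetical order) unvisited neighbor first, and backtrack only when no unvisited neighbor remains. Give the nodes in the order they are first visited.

E, L, N, O, J, F, M, A, K, C, H, D, I, G, B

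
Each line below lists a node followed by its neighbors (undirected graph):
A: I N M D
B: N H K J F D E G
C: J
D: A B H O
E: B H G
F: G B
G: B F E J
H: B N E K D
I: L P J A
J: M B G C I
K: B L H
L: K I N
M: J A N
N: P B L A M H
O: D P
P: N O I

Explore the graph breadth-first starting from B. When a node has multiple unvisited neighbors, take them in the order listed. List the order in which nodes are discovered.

B N H K J F D E G P L A M C I O

Visit B; enqueue N, H, K, J, F, D, E, G → queue [N, H, K, J, F, D, E, G]
Visit N; enqueue P, L, A, M → queue [H, K, J, F, D, E, G, P, L, A, M]
Visit H → queue [K, J, F, D, E, G, P, L, A, M]
Visit K → queue [J, F, D, E, G, P, L, A, M]
Visit J; enqueue C, I → queue [F, D, E, G, P, L, A, M, C, I]
Visit F → queue [D, E, G, P, L, A, M, C, I]
Visit D; enqueue O → queue [E, G, P, L, A, M, C, I, O]
Visit E → queue [G, P, L, A, M, C, I, O]
Visit G → queue [P, L, A, M, C, I, O]
Visit P → queue [L, A, M, C, I, O]
Visit L → queue [A, M, C, I, O]
Visit A → queue [M, C, I, O]
Visit M → queue [C, I, O]
Visit C → queue [I, O]
Visit I → queue [O]
Visit O → queue []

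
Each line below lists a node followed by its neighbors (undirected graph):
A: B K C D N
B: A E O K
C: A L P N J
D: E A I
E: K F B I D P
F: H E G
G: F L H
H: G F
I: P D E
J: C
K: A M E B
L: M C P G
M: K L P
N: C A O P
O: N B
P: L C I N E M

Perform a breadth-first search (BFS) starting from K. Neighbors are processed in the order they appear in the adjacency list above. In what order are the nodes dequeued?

K -> A -> M -> E -> B -> C -> D -> N -> L -> P -> F -> I -> O -> J -> G -> H

Visit K; enqueue A, M, E, B → queue [A, M, E, B]
Visit A; enqueue C, D, N → queue [M, E, B, C, D, N]
Visit M; enqueue L, P → queue [E, B, C, D, N, L, P]
Visit E; enqueue F, I → queue [B, C, D, N, L, P, F, I]
Visit B; enqueue O → queue [C, D, N, L, P, F, I, O]
Visit C; enqueue J → queue [D, N, L, P, F, I, O, J]
Visit D → queue [N, L, P, F, I, O, J]
Visit N → queue [L, P, F, I, O, J]
Visit L; enqueue G → queue [P, F, I, O, J, G]
Visit P → queue [F, I, O, J, G]
Visit F; enqueue H → queue [I, O, J, G, H]
Visit I → queue [O, J, G, H]
Visit O → queue [J, G, H]
Visit J → queue [G, H]
Visit G → queue [H]
Visit H → queue []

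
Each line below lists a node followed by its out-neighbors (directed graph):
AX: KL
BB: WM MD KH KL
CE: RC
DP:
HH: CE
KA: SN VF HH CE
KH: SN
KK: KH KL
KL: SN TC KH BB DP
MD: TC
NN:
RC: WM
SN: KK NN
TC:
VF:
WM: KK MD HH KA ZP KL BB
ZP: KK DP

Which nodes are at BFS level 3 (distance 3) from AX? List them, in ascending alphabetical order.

Level 0: AX
Level 1: KL
Level 2: BB, DP, KH, SN, TC
Level 3: KK, MD, NN, WM
Level 4: HH, KA, ZP
Level 5: CE, VF
Level 6: RC

KK, MD, NN, WM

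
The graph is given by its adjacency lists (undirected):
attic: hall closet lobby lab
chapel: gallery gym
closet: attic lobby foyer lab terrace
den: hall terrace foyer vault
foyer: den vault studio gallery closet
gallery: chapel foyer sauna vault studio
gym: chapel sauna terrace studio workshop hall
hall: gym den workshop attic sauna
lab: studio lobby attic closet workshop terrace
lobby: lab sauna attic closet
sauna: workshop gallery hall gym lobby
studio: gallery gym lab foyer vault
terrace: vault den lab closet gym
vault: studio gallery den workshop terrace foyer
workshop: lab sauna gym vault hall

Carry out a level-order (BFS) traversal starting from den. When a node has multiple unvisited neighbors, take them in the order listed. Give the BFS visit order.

Visit den; enqueue hall, terrace, foyer, vault → queue [hall, terrace, foyer, vault]
Visit hall; enqueue gym, workshop, attic, sauna → queue [terrace, foyer, vault, gym, workshop, attic, sauna]
Visit terrace; enqueue lab, closet → queue [foyer, vault, gym, workshop, attic, sauna, lab, closet]
Visit foyer; enqueue studio, gallery → queue [vault, gym, workshop, attic, sauna, lab, closet, studio, gallery]
Visit vault → queue [gym, workshop, attic, sauna, lab, closet, studio, gallery]
Visit gym; enqueue chapel → queue [workshop, attic, sauna, lab, closet, studio, gallery, chapel]
Visit workshop → queue [attic, sauna, lab, closet, studio, gallery, chapel]
Visit attic; enqueue lobby → queue [sauna, lab, closet, studio, gallery, chapel, lobby]
Visit sauna → queue [lab, closet, studio, gallery, chapel, lobby]
Visit lab → queue [closet, studio, gallery, chapel, lobby]
Visit closet → queue [studio, gallery, chapel, lobby]
Visit studio → queue [gallery, chapel, lobby]
Visit gallery → queue [chapel, lobby]
Visit chapel → queue [lobby]
Visit lobby → queue []

den, hall, terrace, foyer, vault, gym, workshop, attic, sauna, lab, closet, studio, gallery, chapel, lobby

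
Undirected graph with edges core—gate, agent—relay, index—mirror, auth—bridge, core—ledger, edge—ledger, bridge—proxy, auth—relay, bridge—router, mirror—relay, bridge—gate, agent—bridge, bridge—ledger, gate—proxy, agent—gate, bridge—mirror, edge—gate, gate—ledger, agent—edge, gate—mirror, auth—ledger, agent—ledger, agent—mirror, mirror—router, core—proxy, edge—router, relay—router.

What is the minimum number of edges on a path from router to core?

3

Level 0: router
Level 1: bridge, edge, mirror, relay
Level 2: agent, auth, gate, index, ledger, proxy
Level 3: core
core first appears at level 3.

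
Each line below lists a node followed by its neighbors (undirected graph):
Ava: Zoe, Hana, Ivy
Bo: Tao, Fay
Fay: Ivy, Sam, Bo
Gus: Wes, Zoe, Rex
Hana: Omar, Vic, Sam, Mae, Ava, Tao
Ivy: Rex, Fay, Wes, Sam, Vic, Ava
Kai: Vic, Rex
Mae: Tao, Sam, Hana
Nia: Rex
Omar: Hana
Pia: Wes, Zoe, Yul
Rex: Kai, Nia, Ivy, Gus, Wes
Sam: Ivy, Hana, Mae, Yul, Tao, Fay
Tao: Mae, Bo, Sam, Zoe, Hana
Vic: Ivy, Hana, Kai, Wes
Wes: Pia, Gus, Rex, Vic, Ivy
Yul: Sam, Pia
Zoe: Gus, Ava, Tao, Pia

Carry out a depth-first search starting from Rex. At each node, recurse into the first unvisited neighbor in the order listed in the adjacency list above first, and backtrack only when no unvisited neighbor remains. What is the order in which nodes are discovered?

Visit Rex
Rex → Kai
Kai → Vic
Vic → Ivy
Ivy → Fay
Fay → Sam
Sam → Hana
Hana → Omar
Hana → Mae
Mae → Tao
Tao → Bo
Tao → Zoe
Zoe → Gus
Gus → Wes
Wes → Pia
Pia → Yul
Zoe → Ava
Rex → Nia

Rex Kai Vic Ivy Fay Sam Hana Omar Mae Tao Bo Zoe Gus Wes Pia Yul Ava Nia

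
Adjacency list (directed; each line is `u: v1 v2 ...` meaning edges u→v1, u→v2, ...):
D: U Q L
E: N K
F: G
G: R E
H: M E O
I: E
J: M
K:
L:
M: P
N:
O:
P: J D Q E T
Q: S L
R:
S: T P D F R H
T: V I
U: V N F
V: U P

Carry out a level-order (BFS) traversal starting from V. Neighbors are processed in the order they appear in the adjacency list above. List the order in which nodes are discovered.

V -> U -> P -> N -> F -> J -> D -> Q -> E -> T -> G -> M -> L -> S -> K -> I -> R -> H -> O

Visit V; enqueue U, P → queue [U, P]
Visit U; enqueue N, F → queue [P, N, F]
Visit P; enqueue J, D, Q, E, T → queue [N, F, J, D, Q, E, T]
Visit N → queue [F, J, D, Q, E, T]
Visit F; enqueue G → queue [J, D, Q, E, T, G]
Visit J; enqueue M → queue [D, Q, E, T, G, M]
Visit D; enqueue L → queue [Q, E, T, G, M, L]
Visit Q; enqueue S → queue [E, T, G, M, L, S]
Visit E; enqueue K → queue [T, G, M, L, S, K]
Visit T; enqueue I → queue [G, M, L, S, K, I]
Visit G; enqueue R → queue [M, L, S, K, I, R]
Visit M → queue [L, S, K, I, R]
Visit L → queue [S, K, I, R]
Visit S; enqueue H → queue [K, I, R, H]
Visit K → queue [I, R, H]
Visit I → queue [R, H]
Visit R → queue [H]
Visit H; enqueue O → queue [O]
Visit O → queue []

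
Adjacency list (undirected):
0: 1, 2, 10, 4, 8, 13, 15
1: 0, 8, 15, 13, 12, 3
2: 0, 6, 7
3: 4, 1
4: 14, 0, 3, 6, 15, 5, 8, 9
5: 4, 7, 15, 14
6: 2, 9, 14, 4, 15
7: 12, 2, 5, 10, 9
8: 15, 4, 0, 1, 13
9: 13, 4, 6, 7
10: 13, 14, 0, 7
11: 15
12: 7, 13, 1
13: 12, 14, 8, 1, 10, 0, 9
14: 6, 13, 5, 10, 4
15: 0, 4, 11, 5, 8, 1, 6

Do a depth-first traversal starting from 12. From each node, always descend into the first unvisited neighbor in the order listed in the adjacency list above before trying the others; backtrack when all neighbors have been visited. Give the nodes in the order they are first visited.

12 -> 7 -> 2 -> 0 -> 1 -> 8 -> 15 -> 4 -> 14 -> 6 -> 9 -> 13 -> 10 -> 5 -> 3 -> 11

Visit 12
12 → 7
7 → 2
2 → 0
0 → 1
1 → 8
8 → 15
15 → 4
4 → 14
14 → 6
6 → 9
9 → 13
13 → 10
14 → 5
4 → 3
15 → 11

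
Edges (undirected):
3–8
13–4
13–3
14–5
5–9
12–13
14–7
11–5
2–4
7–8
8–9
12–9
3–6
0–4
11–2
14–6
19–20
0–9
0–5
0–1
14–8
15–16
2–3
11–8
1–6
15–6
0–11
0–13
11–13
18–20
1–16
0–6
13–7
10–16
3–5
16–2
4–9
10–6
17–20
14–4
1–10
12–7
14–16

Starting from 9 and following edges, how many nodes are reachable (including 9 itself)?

17

BFS from 9 visits: 9, 0, 4, 5, 8, 12, 1, 6, 11, 13, 2, 14, 3, 7, 10, 16, 15
Reachable nodes: 17 of 21 total.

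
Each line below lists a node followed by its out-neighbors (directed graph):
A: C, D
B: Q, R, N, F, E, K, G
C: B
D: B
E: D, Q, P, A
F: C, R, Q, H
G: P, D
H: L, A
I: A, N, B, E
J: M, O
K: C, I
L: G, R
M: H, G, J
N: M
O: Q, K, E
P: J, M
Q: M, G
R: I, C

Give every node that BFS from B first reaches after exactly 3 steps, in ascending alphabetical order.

J, L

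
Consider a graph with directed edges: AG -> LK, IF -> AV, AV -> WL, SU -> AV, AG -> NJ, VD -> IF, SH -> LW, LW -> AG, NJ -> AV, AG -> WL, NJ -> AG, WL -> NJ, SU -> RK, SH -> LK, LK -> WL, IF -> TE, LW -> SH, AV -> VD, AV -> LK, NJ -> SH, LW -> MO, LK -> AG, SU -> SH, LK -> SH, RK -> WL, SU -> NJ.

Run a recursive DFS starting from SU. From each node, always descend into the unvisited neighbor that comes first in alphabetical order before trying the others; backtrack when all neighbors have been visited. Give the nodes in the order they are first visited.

Visit SU
SU → AV
AV → LK
LK → AG
AG → NJ
NJ → SH
SH → LW
LW → MO
AG → WL
AV → VD
VD → IF
IF → TE
SU → RK

SU, AV, LK, AG, NJ, SH, LW, MO, WL, VD, IF, TE, RK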